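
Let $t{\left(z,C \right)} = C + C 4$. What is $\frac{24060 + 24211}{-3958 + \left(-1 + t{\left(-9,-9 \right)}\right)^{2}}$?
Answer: $- \frac{48271}{1842} \approx -26.206$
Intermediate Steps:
$t{\left(z,C \right)} = 5 C$ ($t{\left(z,C \right)} = C + 4 C = 5 C$)
$\frac{24060 + 24211}{-3958 + \left(-1 + t{\left(-9,-9 \right)}\right)^{2}} = \frac{24060 + 24211}{-3958 + \left(-1 + 5 \left(-9\right)\right)^{2}} = \frac{48271}{-3958 + \left(-1 - 45\right)^{2}} = \frac{48271}{-3958 + \left(-46\right)^{2}} = \frac{48271}{-3958 + 2116} = \frac{48271}{-1842} = 48271 \left(- \frac{1}{1842}\right) = - \frac{48271}{1842}$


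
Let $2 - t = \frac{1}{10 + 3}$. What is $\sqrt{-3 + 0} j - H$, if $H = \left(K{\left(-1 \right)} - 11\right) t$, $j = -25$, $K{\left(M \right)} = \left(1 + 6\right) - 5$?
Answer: $\frac{225}{13} - 25 i \sqrt{3} \approx 17.308 - 43.301 i$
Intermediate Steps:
$K{\left(M \right)} = 2$ ($K{\left(M \right)} = 7 - 5 = 2$)
$t = \frac{25}{13}$ ($t = 2 - \frac{1}{10 + 3} = 2 - \frac{1}{13} = \frac{25}{13} \approx 1.9231$)
$H = - \frac{225}{13}$ ($H = \left(2 - 11\right) \frac{25}{13} = \left(-9\right) \frac{25}{13} = - \frac{225}{13} \approx -17.308$)
$\sqrt{-3 + 0} j - H = \sqrt{-3 + 0} \left(-25\right) - - \frac{225}{13} = \sqrt{-3} \left(-25\right) + \frac{225}{13} = i \sqrt{3} \left(-25\right) + \frac{225}{13} = - 25 i \sqrt{3} + \frac{225}{13} = \frac{225}{13} - 25 i \sqrt{3}$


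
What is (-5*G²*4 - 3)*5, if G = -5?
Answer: -2515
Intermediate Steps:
(-5*G²*4 - 3)*5 = (-5*(-5)²*4 - 3)*5 = (-5*25*4 - 3)*5 = (-125*4 - 3)*5 = (-500 - 3)*5 = -503*5 = -2515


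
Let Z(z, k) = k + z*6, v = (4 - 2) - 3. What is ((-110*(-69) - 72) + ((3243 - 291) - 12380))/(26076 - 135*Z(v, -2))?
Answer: -955/13578 ≈ -0.070334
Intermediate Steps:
v = -1 (v = 2 - 3 = -1)
Z(z, k) = k + 6*z
((-110*(-69) - 72) + ((3243 - 291) - 12380))/(26076 - 135*Z(v, -2)) = ((-110*(-69) - 72) + ((3243 - 291) - 12380))/(26076 - 135*(-2 + 6*(-1))) = ((7590 - 72) + (2952 - 12380))/(26076 - 135*(-2 - 6)) = (7518 - 9428)/(26076 - 135*(-8)) = -1910/(26076 + 1080) = -1910/27156 = -1910*1/27156 = -955/13578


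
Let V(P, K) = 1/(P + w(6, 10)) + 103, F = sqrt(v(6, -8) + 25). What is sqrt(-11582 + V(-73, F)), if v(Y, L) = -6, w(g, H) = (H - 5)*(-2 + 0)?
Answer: 3*I*sqrt(8786546)/83 ≈ 107.14*I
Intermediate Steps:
w(g, H) = 10 - 2*H (w(g, H) = (-5 + H)*(-2) = 10 - 2*H)
F = sqrt(19) (F = sqrt(-6 + 25) = sqrt(19) ≈ 4.3589)
V(P, K) = 103 + 1/(-10 + P) (V(P, K) = 1/(P + (10 - 2*10)) + 103 = 1/(P + (10 - 20)) + 103 = 1/(P - 10) + 103 = 1/(-10 + P) + 103 = 103 + 1/(-10 + P))
sqrt(-11582 + V(-73, F)) = sqrt(-11582 + (-1029 + 103*(-73))/(-10 - 73)) = sqrt(-11582 + (-1029 - 7519)/(-83)) = sqrt(-11582 - 1/83*(-8548)) = sqrt(-11582 + 8548/83) = sqrt(-952758/83) = 3*I*sqrt(8786546)/83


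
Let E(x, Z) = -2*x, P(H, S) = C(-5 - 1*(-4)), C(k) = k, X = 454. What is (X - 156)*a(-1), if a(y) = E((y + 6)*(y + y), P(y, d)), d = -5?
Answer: 5960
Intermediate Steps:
P(H, S) = -1 (P(H, S) = -5 - 1*(-4) = -5 + 4 = -1)
a(y) = -4*y*(6 + y) (a(y) = -2*(y + 6)*(y + y) = -2*(6 + y)*2*y = -4*y*(6 + y))
(X - 156)*a(-1) = (454 - 156)*(-4*(-1)*(6 - 1)) = 298*(-4*(-1)*5) = 298*20 = 5960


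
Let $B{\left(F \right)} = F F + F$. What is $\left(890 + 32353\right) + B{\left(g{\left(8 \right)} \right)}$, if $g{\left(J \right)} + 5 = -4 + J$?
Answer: $33243$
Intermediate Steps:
$g{\left(J \right)} = -9 + J$ ($g{\left(J \right)} = -5 + \left(-4 + J\right) = -9 + J$)
$B{\left(F \right)} = F + F^{2}$ ($B{\left(F \right)} = F^{2} + F = F + F^{2}$)
$\left(890 + 32353\right) + B{\left(g{\left(8 \right)} \right)} = \left(890 + 32353\right) + \left(-9 + 8\right) \left(1 + \left(-9 + 8\right)\right) = 33243 - \left(1 - 1\right) = 33243 - 0 = 33243 + 0 = 33243$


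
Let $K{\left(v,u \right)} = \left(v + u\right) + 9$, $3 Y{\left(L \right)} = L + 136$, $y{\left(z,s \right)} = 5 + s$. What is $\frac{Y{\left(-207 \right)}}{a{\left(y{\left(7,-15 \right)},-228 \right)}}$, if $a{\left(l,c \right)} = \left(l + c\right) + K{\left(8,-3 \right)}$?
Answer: $\frac{71}{672} \approx 0.10565$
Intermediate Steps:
$Y{\left(L \right)} = \frac{136}{3} + \frac{L}{3}$ ($Y{\left(L \right)} = \frac{L + 136}{3} = \frac{136 + L}{3} = \frac{136}{3} + \frac{L}{3}$)
$K{\left(v,u \right)} = 9 + u + v$ ($K{\left(v,u \right)} = \left(u + v\right) + 9 = 9 + u + v$)
$a{\left(l,c \right)} = 14 + c + l$ ($a{\left(l,c \right)} = \left(l + c\right) + \left(9 - 3 + 8\right) = \left(c + l\right) + 14 = 14 + c + l$)
$\frac{Y{\left(-207 \right)}}{a{\left(y{\left(7,-15 \right)},-228 \right)}} = \frac{\frac{136}{3} + \frac{1}{3} \left(-207\right)}{14 - 228 + \left(5 - 15\right)} = \frac{\frac{136}{3} - 69}{14 - 228 - 10} = - \frac{71}{3 \left(-224\right)} = \left(- \frac{71}{3}\right) \left(- \frac{1}{224}\right) = \frac{71}{672}$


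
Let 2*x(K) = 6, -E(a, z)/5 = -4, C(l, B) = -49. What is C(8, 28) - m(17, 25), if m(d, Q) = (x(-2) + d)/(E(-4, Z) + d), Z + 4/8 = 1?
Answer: -1833/37 ≈ -49.541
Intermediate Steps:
Z = 1/2 (Z = -1/2 + 1 = 1/2 ≈ 0.50000)
E(a, z) = 20 (E(a, z) = -5*(-4) = 20)
x(K) = 3 (x(K) = (1/2)*6 = 3)
m(d, Q) = (3 + d)/(20 + d)
C(8, 28) - m(17, 25) = -49 - (3 + 17)/(20 + 17) = -49 - 20/37 = -1833/37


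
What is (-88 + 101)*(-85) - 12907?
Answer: -14012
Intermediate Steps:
(-88 + 101)*(-85) - 12907 = 13*(-85) - 12907 = -1105 - 12907 = -14012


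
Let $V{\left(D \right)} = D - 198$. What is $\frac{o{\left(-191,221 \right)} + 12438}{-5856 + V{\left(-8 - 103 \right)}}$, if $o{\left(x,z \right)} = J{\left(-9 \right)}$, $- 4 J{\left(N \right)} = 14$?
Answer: $- \frac{24869}{12330} \approx -2.0169$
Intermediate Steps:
$J{\left(N \right)} = - \frac{7}{2}$ ($J{\left(N \right)} = \left(- \frac{1}{4}\right) 14 = - \frac{7}{2}$)
$o{\left(x,z \right)} = - \frac{7}{2}$
$V{\left(D \right)} = -198 + D$
$\frac{o{\left(-191,221 \right)} + 12438}{-5856 + V{\left(-8 - 103 \right)}} = \frac{- \frac{7}{2} + 12438}{-5856 - 309} = \frac{24869}{2 \left(-5856 - 309\right)} = \frac{24869}{2 \left(-6165\right)} = \frac{24869}{2} \left(- \frac{1}{6165}\right) = - \frac{24869}{12330}$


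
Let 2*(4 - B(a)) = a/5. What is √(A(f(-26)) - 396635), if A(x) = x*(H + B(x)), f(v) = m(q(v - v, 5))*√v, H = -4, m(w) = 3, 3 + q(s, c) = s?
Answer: I*√9915290/5 ≈ 629.77*I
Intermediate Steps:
q(s, c) = -3 + s
f(v) = 3*√v
B(a) = 4 - a/10 (B(a) = 4 - a/(2*5) = 4 - a/10)
A(x) = -x²/10 (A(x) = x*(-4 + (4 - x/10)) = x*(-x/10) = -x²/10)
√(A(f(-26)) - 396635) = √(-(3*√(-26))²/10 - 396635) = √(-(3*(I*√26))²/10 - 396635) = √(-(3*I*√26)²/10 - 396635) = √(-⅒*(-234) - 396635) = √(117/5 - 396635) = √(-1983058/5) = I*√9915290/5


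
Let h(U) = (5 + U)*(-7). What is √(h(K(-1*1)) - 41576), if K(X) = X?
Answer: 2*I*√10401 ≈ 203.97*I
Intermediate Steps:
h(U) = -35 - 7*U
√(h(K(-1*1)) - 41576) = √((-35 - (-7)) - 41576) = √((-35 - 7*(-1)) - 41576) = √((-35 + 7) - 41576) = √(-28 - 41576) = √(-41604) = 2*I*√10401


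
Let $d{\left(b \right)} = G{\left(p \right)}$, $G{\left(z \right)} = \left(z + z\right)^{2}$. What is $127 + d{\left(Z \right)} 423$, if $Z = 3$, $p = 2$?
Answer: $6895$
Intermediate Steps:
$G{\left(z \right)} = 4 z^{2}$ ($G{\left(z \right)} = \left(2 z\right)^{2} = 4 z^{2}$)
$d{\left(b \right)} = 16$ ($d{\left(b \right)} = 4 \cdot 2^{2} = 4 \cdot 4 = 16$)
$127 + d{\left(Z \right)} 423 = 127 + 16 \cdot 423 = 127 + 6768 = 6895$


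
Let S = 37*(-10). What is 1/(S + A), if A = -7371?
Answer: -1/7741 ≈ -0.00012918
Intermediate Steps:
S = -370
1/(S + A) = 1/(-370 - 7371) = 1/(-7741) = -1/7741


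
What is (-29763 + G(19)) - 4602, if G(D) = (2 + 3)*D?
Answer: -34270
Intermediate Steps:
G(D) = 5*D
(-29763 + G(19)) - 4602 = (-29763 + 5*19) - 4602 = (-29763 + 95) - 4602 = -29668 - 4602 = -34270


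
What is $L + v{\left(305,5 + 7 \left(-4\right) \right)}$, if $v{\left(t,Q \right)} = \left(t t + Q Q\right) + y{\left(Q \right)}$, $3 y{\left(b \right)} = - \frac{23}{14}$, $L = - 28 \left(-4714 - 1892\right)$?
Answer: $\frac{11697901}{42} \approx 2.7852 \cdot 10^{5}$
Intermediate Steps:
$L = 184968$ ($L = \left(-28\right) \left(-6606\right) = 184968$)
$y{\left(b \right)} = - \frac{23}{42}$ ($y{\left(b \right)} = \frac{\left(-23\right) \frac{1}{14}}{3} = \frac{1}{3} \left(- \frac{23}{14}\right) = - \frac{23}{42}$)
$v{\left(t,Q \right)} = - \frac{23}{42} + Q^{2} + t^{2}$ ($v{\left(t,Q \right)} = \left(t t + Q Q\right) - \frac{23}{42} = \left(t^{2} + Q^{2}\right) - \frac{23}{42} = \left(Q^{2} + t^{2}\right) - \frac{23}{42} = - \frac{23}{42} + Q^{2} + t^{2}$)
$L + v{\left(305,5 + 7 \left(-4\right) \right)} = 184968 + \left(- \frac{23}{42} + \left(5 + 7 \left(-4\right)\right)^{2} + 305^{2}\right) = 184968 + \left(- \frac{23}{42} + \left(5 - 28\right)^{2} + 93025\right) = 184968 + \left(- \frac{23}{42} + \left(-23\right)^{2} + 93025\right) = 184968 + \left(- \frac{23}{42} + 529 + 93025\right) = 184968 + \frac{3929245}{42} = \frac{11697901}{42}$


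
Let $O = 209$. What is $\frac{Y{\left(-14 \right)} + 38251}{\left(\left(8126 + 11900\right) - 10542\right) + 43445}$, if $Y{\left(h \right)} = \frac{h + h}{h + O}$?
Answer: $\frac{7458917}{10321155} \approx 0.72268$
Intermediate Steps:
$Y{\left(h \right)} = \frac{2 h}{209 + h}$ ($Y{\left(h \right)} = \frac{h + h}{h + 209} = \frac{2 h}{209 + h}$)
$\frac{Y{\left(-14 \right)} + 38251}{\left(\left(8126 + 11900\right) - 10542\right) + 43445} = \frac{2 \left(-14\right) \frac{1}{209 - 14} + 38251}{\left(\left(8126 + 11900\right) - 10542\right) + 43445} = \frac{2 \left(-14\right) \frac{1}{195} + 38251}{\left(20026 - 10542\right) + 43445} = \frac{2 \left(-14\right) \frac{1}{195} + 38251}{9484 + 43445} = \frac{- \frac{28}{195} + 38251}{52929} = \frac{7458917}{195} \cdot \frac{1}{52929} = \frac{7458917}{10321155}$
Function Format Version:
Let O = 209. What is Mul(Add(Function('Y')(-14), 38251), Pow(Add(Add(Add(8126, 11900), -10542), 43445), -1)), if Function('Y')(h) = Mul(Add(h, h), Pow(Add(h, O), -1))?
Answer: Rational(7458917, 10321155) ≈ 0.72268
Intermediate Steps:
Function('Y')(h) = Mul(2, h, Pow(Add(209, h), -1)) (Function('Y')(h) = Mul(Add(h, h), Pow(Add(h, 209), -1)) = Mul(Mul(2, h), Pow(Add(209, h), -1)) = Mul(2, h, Pow(Add(209, h), -1)))
Mul(Add(Function('Y')(-14), 38251), Pow(Add(Add(Add(8126, 11900), -10542), 43445), -1)) = Mul(Add(Mul(2, -14, Pow(Add(209, -14), -1)), 38251), Pow(Add(Add(Add(8126, 11900), -10542), 43445), -1)) = Mul(Add(Mul(2, -14, Pow(195, -1)), 38251), Pow(Add(Add(20026, -10542), 43445), -1)) = Mul(Add(Mul(2, -14, Rational(1, 195)), 38251), Pow(Add(9484, 43445), -1)) = Mul(Add(Rational(-28, 195), 38251), Pow(52929, -1)) = Mul(Rational(7458917, 195), Rational(1, 52929)) = Rational(7458917, 10321155)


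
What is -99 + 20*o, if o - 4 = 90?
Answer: 1781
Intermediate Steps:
o = 94 (o = 4 + 90 = 94)
-99 + 20*o = -99 + 20*94 = -99 + 1880 = 1781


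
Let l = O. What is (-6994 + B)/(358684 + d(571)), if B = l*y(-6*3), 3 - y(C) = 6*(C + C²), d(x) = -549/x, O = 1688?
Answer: -1770726958/204808015 ≈ -8.6458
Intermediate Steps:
y(C) = 3 - 6*C - 6*C² (y(C) = 3 - 6*(C + C²) = 3 - (6*C + 6*C²) = 3 + (-6*C - 6*C²) = 3 - 6*C - 6*C²)
l = 1688
B = -3094104 (B = 1688*(3 - (-36)*3 - 6*(-6*3)²) = 1688*(3 - 6*(-18) - 6*(-18)²) = 1688*(3 + 108 - 6*324) = 1688*(3 + 108 - 1944) = 1688*(-1833) = -3094104)
(-6994 + B)/(358684 + d(571)) = (-6994 - 3094104)/(358684 - 549/571) = -3101098/(358684 - 549*1/571) = -3101098/(358684 - 549/571) = -3101098/204808015/571 = -3101098*571/204808015 = -1770726958/204808015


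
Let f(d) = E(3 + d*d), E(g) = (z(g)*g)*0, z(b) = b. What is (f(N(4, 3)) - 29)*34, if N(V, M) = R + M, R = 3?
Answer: -986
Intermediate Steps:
N(V, M) = 3 + M
E(g) = 0 (E(g) = (g*g)*0 = g**2*0 = 0)
f(d) = 0
(f(N(4, 3)) - 29)*34 = (0 - 29)*34 = -29*34 = -986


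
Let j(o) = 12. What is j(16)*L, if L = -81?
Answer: -972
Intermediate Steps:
j(16)*L = 12*(-81) = -972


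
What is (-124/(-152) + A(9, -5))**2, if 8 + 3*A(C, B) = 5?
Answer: 49/1444 ≈ 0.033934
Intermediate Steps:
A(C, B) = -1 (A(C, B) = -8/3 + (1/3)*5 = -8/3 + 5/3 = -1)
(-124/(-152) + A(9, -5))**2 = (-124/(-152) - 1)**2 = (-124*(-1/152) - 1)**2 = (31/38 - 1)**2 = (-7/38)**2 = 49/1444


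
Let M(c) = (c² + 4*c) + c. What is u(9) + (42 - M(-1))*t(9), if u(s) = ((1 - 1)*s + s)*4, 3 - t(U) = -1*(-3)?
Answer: 36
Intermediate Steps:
t(U) = 0 (t(U) = 3 - (-1)*(-3) = 3 - 1*3 = 3 - 3 = 0)
M(c) = c² + 5*c
u(s) = 4*s (u(s) = (0*s + s)*4 = (0 + s)*4 = s*4 = 4*s)
u(9) + (42 - M(-1))*t(9) = 4*9 + (42 - (-1)*(5 - 1))*0 = 36 + (42 - (-1)*4)*0 = 36 + (42 - 1*(-4))*0 = 36 + (42 + 4)*0 = 36 + 46*0 = 36 + 0 = 36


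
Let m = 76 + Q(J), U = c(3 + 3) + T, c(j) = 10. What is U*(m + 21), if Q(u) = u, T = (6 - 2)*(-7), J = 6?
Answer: -1854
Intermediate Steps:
T = -28 (T = 4*(-7) = -28)
U = -18 (U = 10 - 28 = -18)
m = 82 (m = 76 + 6 = 82)
U*(m + 21) = -18*(82 + 21) = -18*103 = -1854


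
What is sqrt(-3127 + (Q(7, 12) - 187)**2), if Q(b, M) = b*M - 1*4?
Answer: sqrt(8322) ≈ 91.225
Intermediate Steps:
Q(b, M) = -4 + M*b (Q(b, M) = M*b - 4 = -4 + M*b)
sqrt(-3127 + (Q(7, 12) - 187)**2) = sqrt(-3127 + ((-4 + 12*7) - 187)**2) = sqrt(-3127 + ((-4 + 84) - 187)**2) = sqrt(-3127 + (80 - 187)**2) = sqrt(-3127 + (-107)**2) = sqrt(-3127 + 11449) = sqrt(8322)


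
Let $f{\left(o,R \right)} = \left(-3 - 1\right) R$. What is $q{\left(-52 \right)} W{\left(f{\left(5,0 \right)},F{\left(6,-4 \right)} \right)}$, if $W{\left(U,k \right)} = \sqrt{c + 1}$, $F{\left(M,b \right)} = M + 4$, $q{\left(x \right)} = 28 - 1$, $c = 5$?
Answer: $27 \sqrt{6} \approx 66.136$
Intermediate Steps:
$q{\left(x \right)} = 27$
$F{\left(M,b \right)} = 4 + M$
$f{\left(o,R \right)} = - 4 R$
$W{\left(U,k \right)} = \sqrt{6}$ ($W{\left(U,k \right)} = \sqrt{5 + 1} = \sqrt{6}$)
$q{\left(-52 \right)} W{\left(f{\left(5,0 \right)},F{\left(6,-4 \right)} \right)} = 27 \sqrt{6}$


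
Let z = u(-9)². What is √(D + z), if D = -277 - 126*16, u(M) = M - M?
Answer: I*√2293 ≈ 47.885*I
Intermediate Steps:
u(M) = 0
D = -2293 (D = -277 - 2016 = -2293)
z = 0 (z = 0² = 0)
√(D + z) = √(-2293 + 0) = √(-2293) = I*√2293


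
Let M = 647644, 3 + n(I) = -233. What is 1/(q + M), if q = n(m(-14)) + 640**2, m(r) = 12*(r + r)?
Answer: 1/1057008 ≈ 9.4607e-7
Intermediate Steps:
m(r) = 24*r (m(r) = 12*(2*r) = 24*r)
n(I) = -236 (n(I) = -3 - 233 = -236)
q = 409364 (q = -236 + 640**2 = -236 + 409600 = 409364)
1/(q + M) = 1/(409364 + 647644) = 1/1057008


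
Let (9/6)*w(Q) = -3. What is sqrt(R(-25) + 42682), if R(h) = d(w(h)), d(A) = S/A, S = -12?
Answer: 8*sqrt(667) ≈ 206.61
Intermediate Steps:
w(Q) = -2 (w(Q) = (2/3)*(-3) = -2)
d(A) = -12/A
R(h) = 6 (R(h) = -12/(-2) = -12*(-1/2) = 6)
sqrt(R(-25) + 42682) = sqrt(6 + 42682) = sqrt(42688) = 8*sqrt(667)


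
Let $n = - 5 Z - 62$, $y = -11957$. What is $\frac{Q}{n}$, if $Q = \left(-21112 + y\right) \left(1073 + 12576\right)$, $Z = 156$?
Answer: $\frac{451358781}{842} \approx 5.3606 \cdot 10^{5}$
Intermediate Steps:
$Q = -451358781$ ($Q = \left(-21112 - 11957\right) \left(1073 + 12576\right) = \left(-33069\right) 13649 = -451358781$)
$n = -842$ ($n = \left(-5\right) 156 - 62 = -780 - 62 = -842$)
$\frac{Q}{n} = - \frac{451358781}{-842} = \left(-451358781\right) \left(- \frac{1}{842}\right) = \frac{451358781}{842}$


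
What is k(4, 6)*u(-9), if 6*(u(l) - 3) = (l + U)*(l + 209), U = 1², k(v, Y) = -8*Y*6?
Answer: 75936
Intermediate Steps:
k(v, Y) = -48*Y
U = 1
u(l) = 3 + (1 + l)*(209 + l)/6 (u(l) = 3 + ((l + 1)*(l + 209))/6 = 3 + ((1 + l)*(209 + l))/6 = 3 + (1 + l)*(209 + l)/6)
k(4, 6)*u(-9) = (-48*6)*(227/6 + 35*(-9) + (⅙)*(-9)²) = -288*(227/6 - 315 + (⅙)*81) = -288*(227/6 - 315 + 27/2) = -288*(-791/3) = 75936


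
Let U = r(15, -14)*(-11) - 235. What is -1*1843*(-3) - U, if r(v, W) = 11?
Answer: 5885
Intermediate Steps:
U = -356 (U = 11*(-11) - 235 = -121 - 235 = -356)
-1*1843*(-3) - U = -1*1843*(-3) - 1*(-356) = -1843*(-3) + 356 = 5529 + 356 = 5885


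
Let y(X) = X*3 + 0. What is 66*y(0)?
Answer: 0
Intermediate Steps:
y(X) = 3*X (y(X) = 3*X + 0 = 3*X)
66*y(0) = 66*(3*0) = 66*0 = 0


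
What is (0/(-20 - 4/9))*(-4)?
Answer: 0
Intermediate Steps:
(0/(-20 - 4/9))*(-4) = (0/(-184/9))*(-4) = (0*(-9/184))*(-4) = 0*(-4) = 0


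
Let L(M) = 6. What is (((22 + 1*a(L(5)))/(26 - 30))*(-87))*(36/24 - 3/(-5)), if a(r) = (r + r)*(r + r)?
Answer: 151641/20 ≈ 7582.0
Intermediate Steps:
a(r) = 4*r² (a(r) = (2*r)*(2*r) = 4*r²)
(((22 + 1*a(L(5)))/(26 - 30))*(-87))*(36/24 - 3/(-5)) = (((22 + 1*(4*6²))/(26 - 30))*(-87))*(36/24 - 3/(-5)) = (((22 + 1*(4*36))/(-4))*(-87))*(36*(1/24) - 3*(-⅕)) = (((22 + 1*144)*(-¼))*(-87))*(3/2 + ⅗) = (((22 + 144)*(-¼))*(-87))*(21/10) = ((166*(-¼))*(-87))*(21/10) = -83/2*(-87)*(21/10) = (7221/2)*(21/10) = 151641/20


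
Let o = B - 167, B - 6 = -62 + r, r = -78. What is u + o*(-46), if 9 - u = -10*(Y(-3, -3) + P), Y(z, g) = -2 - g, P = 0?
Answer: 13865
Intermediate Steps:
u = 19 (u = 9 - (-10)*((-2 - 1*(-3)) + 0) = 9 - (-10)*((-2 + 3) + 0) = 9 - (-10)*(1 + 0) = 9 - (-10) = 9 - 1*(-10) = 9 + 10 = 19)
B = -134 (B = 6 + (-62 - 78) = 6 - 140 = -134)
o = -301 (o = -134 - 167 = -301)
u + o*(-46) = 19 - 301*(-46) = 19 + 13846 = 13865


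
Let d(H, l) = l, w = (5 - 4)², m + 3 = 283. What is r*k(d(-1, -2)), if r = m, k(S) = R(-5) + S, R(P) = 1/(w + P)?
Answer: -630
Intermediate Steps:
m = 280 (m = -3 + 283 = 280)
w = 1 (w = 1² = 1)
R(P) = 1/(1 + P)
k(S) = -¼ + S (k(S) = 1/(1 - 5) + S = 1/(-4) + S = -¼ + S)
r = 280
r*k(d(-1, -2)) = 280*(-¼ - 2) = 280*(-9/4) = -630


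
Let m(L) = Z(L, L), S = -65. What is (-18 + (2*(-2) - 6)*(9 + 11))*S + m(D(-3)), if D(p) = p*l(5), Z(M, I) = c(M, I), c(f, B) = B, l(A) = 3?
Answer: 14161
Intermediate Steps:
Z(M, I) = I
D(p) = 3*p (D(p) = p*3 = 3*p)
m(L) = L
(-18 + (2*(-2) - 6)*(9 + 11))*S + m(D(-3)) = (-18 + (2*(-2) - 6)*(9 + 11))*(-65) + 3*(-3) = (-18 + (-4 - 6)*20)*(-65) - 9 = (-18 - 10*20)*(-65) - 9 = (-18 - 200)*(-65) - 9 = -218*(-65) - 9 = 14170 - 9 = 14161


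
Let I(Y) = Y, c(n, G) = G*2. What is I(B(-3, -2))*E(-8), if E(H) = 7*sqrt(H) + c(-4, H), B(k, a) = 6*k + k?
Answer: 336 - 294*I*sqrt(2) ≈ 336.0 - 415.78*I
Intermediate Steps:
c(n, G) = 2*G
B(k, a) = 7*k
E(H) = 2*H + 7*sqrt(H) (E(H) = 7*sqrt(H) + 2*H = 2*H + 7*sqrt(H))
I(B(-3, -2))*E(-8) = (7*(-3))*(2*(-8) + 7*sqrt(-8)) = -21*(-16 + 7*(2*I*sqrt(2))) = -21*(-16 + 14*I*sqrt(2)) = 336 - 294*I*sqrt(2)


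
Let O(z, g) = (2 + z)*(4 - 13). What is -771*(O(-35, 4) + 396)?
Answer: -534303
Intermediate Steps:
O(z, g) = -18 - 9*z (O(z, g) = (2 + z)*(-9) = -18 - 9*z)
-771*(O(-35, 4) + 396) = -771*((-18 - 9*(-35)) + 396) = -771*((-18 + 315) + 396) = -771*(297 + 396) = -771*693 = -534303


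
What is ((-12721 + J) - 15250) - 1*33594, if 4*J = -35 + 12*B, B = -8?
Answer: -246391/4 ≈ -61598.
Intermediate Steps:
J = -131/4 (J = (-35 + 12*(-8))/4 = (-35 - 96)/4 = (¼)*(-131) = -131/4 ≈ -32.750)
((-12721 + J) - 15250) - 1*33594 = ((-12721 - 131/4) - 15250) - 1*33594 = (-51015/4 - 15250) - 33594 = -112015/4 - 33594 = -246391/4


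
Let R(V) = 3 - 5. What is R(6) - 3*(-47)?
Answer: 139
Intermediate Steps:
R(V) = -2
R(6) - 3*(-47) = -2 - 3*(-47) = -2 + 141 = 139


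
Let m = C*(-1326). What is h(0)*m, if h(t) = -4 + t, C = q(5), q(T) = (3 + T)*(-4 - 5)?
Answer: -381888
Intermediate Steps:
q(T) = -27 - 9*T (q(T) = (3 + T)*(-9) = -27 - 9*T)
C = -72 (C = -27 - 9*5 = -27 - 45 = -72)
m = 95472 (m = -72*(-1326) = 95472)
h(0)*m = (-4 + 0)*95472 = -4*95472 = -381888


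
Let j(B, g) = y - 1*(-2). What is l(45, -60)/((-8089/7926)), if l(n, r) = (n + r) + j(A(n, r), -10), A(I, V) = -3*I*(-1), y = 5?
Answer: 63408/8089 ≈ 7.8388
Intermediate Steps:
A(I, V) = 3*I
j(B, g) = 7 (j(B, g) = 5 - 1*(-2) = 5 + 2 = 7)
l(n, r) = 7 + n + r (l(n, r) = (n + r) + 7 = 7 + n + r)
l(45, -60)/((-8089/7926)) = (7 + 45 - 60)/((-8089/7926)) = -8/((-8089*1/7926)) = -8/(-8089/7926) = -8*(-7926/8089) = 63408/8089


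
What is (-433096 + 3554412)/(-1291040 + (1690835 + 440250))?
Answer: 3121316/840045 ≈ 3.7157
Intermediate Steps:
(-433096 + 3554412)/(-1291040 + (1690835 + 440250)) = 3121316/(-1291040 + 2131085) = 3121316/840045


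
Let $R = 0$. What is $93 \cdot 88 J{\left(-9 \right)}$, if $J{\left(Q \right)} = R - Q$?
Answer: $73656$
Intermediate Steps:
$J{\left(Q \right)} = - Q$ ($J{\left(Q \right)} = 0 - Q = - Q$)
$93 \cdot 88 J{\left(-9 \right)} = 93 \cdot 88 \left(\left(-1\right) \left(-9\right)\right) = 8184 \cdot 9 = 73656$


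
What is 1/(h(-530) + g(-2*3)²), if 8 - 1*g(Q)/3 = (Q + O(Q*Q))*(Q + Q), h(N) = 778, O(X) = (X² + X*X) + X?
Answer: 1/8914381834 ≈ 1.1218e-10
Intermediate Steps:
O(X) = X + 2*X² (O(X) = (X² + X²) + X = 2*X² + X = X + 2*X²)
g(Q) = 24 - 6*Q*(Q + Q²*(1 + 2*Q²)) (g(Q) = 24 - 3*(Q + (Q*Q)*(1 + 2*(Q*Q)))*(Q + Q) = 24 - 3*(Q + Q²*(1 + 2*Q²))*2*Q = 24 - 6*Q*(Q + Q²*(1 + 2*Q²)))
1/(h(-530) + g(-2*3)²) = 1/(778 + (24 - 12*(-2*3)⁵ - 6*(-2*3)² - 6*(-2*3)³)²) = 1/(778 + (24 - 12*(-6)⁵ - 6*(-6)² - 6*(-6)³)²) = 1/(778 + (24 - 12*(-7776) - 6*36 - 6*(-216))²) = 1/(778 + (24 + 93312 - 216 + 1296)²) = 1/(778 + 94416²) = 1/(778 + 8914381056) = 1/8914381834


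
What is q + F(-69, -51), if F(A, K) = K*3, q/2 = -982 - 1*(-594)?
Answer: -929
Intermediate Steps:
q = -776 (q = 2*(-982 - 1*(-594)) = 2*(-982 + 594) = 2*(-388) = -776)
F(A, K) = 3*K
q + F(-69, -51) = -776 + 3*(-51) = -776 - 153 = -929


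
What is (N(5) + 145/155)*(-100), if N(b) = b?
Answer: -18400/31 ≈ -593.55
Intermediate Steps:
(N(5) + 145/155)*(-100) = (5 + 145/155)*(-100) = (5 + 145*(1/155))*(-100) = (5 + 29/31)*(-100) = (184/31)*(-100) = -18400/31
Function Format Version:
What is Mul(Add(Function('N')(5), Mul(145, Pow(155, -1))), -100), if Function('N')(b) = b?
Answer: Rational(-18400, 31) ≈ -593.55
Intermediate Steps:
Mul(Add(Function('N')(5), Mul(145, Pow(155, -1))), -100) = Mul(Add(5, Mul(145, Pow(155, -1))), -100) = Mul(Add(5, Mul(145, Rational(1, 155))), -100) = Mul(Add(5, Rational(29, 31)), -100) = Mul(Rational(184, 31), -100) = Rational(-18400, 31)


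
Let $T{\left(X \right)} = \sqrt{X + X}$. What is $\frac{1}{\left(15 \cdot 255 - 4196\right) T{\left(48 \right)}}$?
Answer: $- \frac{\sqrt{6}}{8904} \approx -0.0002751$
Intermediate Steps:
$T{\left(X \right)} = \sqrt{2} \sqrt{X}$ ($T{\left(X \right)} = \sqrt{2 X} = \sqrt{2} \sqrt{X}$)
$\frac{1}{\left(15 \cdot 255 - 4196\right) T{\left(48 \right)}} = \frac{1}{\left(15 \cdot 255 - 4196\right) \sqrt{2} \sqrt{48}} = \frac{1}{\left(3825 - 4196\right) \sqrt{2} \cdot 4 \sqrt{3}} = \frac{1}{\left(-371\right) 4 \sqrt{6}} = - \frac{\frac{1}{24} \sqrt{6}}{371} = - \frac{\sqrt{6}}{8904}$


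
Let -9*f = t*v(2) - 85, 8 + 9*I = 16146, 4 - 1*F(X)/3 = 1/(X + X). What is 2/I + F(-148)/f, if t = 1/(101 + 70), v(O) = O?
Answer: 44185384917/34710965992 ≈ 1.2730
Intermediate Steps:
F(X) = 12 - 3/(2*X) (F(X) = 12 - 3/(X + X) = 12 - 3*1/(2*X) = 12 - 3/(2*X))
I = 16138/9 (I = -8/9 + (⅑)*16146 = -8/9 + 1794 = 16138/9 ≈ 1793.1)
t = 1/171 ≈ 0.0058480
f = 14533/1539 (f = -((1/171)*2 - 85)/9 = -(2/171 - 85)/9 = -⅑*(-14533/171) = 14533/1539 ≈ 9.4431)
2/I + F(-148)/f = 2/(16138/9) + (12 - 3/2/(-148))/(14533/1539) = 2*(9/16138) + (12 - 3/2*(-1/148))*(1539/14533) = 9/8069 + (12 + 3/296)*(1539/14533) = 9/8069 + (3555/296)*(1539/14533) = 9/8069 + 5471145/4301768 = 44185384917/34710965992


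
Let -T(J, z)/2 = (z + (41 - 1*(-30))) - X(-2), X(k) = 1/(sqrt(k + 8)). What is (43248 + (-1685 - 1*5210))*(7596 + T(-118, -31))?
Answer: 273229148 + 36353*sqrt(6)/3 ≈ 2.7326e+8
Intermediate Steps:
X(k) = 1/sqrt(8 + k) (X(k) = 1/(sqrt(8 + k)) = 1/sqrt(8 + k))
T(J, z) = -142 - 2*z + sqrt(6)/3 (T(J, z) = -2*((z + (41 - 1*(-30))) - 1/sqrt(8 - 2)) = -2*((z + (41 + 30)) - 1/sqrt(6)) = -2*((z + 71) - sqrt(6)/6) = -2*((71 + z) - sqrt(6)/6) = -2*(71 + z - sqrt(6)/6) = -142 - 2*z + sqrt(6)/3)
(43248 + (-1685 - 1*5210))*(7596 + T(-118, -31)) = (43248 + (-1685 - 1*5210))*(7596 + (-142 - 2*(-31) + sqrt(6)/3)) = (43248 + (-1685 - 5210))*(7596 + (-142 + 62 + sqrt(6)/3)) = (43248 - 6895)*(7596 + (-80 + sqrt(6)/3)) = 36353*(7516 + sqrt(6)/3) = 273229148 + 36353*sqrt(6)/3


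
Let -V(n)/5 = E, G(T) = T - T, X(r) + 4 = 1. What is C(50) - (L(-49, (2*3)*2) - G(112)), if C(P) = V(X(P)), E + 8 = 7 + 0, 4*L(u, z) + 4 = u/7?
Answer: 31/4 ≈ 7.7500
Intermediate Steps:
X(r) = -3 (X(r) = -4 + 1 = -3)
L(u, z) = -1 + u/28 (L(u, z) = -1 + (u/7)/4 = -1 + u/28)
E = -1 (E = -8 + (7 + 0) = -8 + 7 = -1)
G(T) = 0
V(n) = 5 (V(n) = -5*(-1) = 5)
C(P) = 5
C(50) - (L(-49, (2*3)*2) - G(112)) = 5 - ((-1 + (1/28)*(-49)) - 1*0) = 5 - ((-1 - 7/4) + 0) = 5 - (-11/4 + 0) = 5 - 1*(-11/4) = 5 + 11/4 = 31/4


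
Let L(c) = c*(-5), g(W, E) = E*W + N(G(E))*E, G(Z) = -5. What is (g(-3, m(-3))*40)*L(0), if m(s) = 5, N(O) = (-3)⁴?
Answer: 0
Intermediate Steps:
N(O) = 81
g(W, E) = 81*E + E*W (g(W, E) = E*W + 81*E = 81*E + E*W)
L(c) = -5*c
(g(-3, m(-3))*40)*L(0) = ((5*(81 - 3))*40)*(-5*0) = ((5*78)*40)*0 = (390*40)*0 = 15600*0 = 0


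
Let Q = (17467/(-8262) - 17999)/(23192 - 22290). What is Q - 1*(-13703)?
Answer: 101970470567/7452324 ≈ 13683.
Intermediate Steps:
Q = -148725205/7452324 (Q = (17467*(-1/8262) - 17999)/902 = (-17467/8262 - 17999)*(1/902) = -148725205/8262*1/902 = -148725205/7452324 ≈ -19.957)
Q - 1*(-13703) = -148725205/7452324 - 1*(-13703) = -148725205/7452324 + 13703 = 101970470567/7452324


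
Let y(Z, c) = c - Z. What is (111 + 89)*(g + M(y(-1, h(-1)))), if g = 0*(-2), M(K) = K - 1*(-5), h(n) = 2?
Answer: 1600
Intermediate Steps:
M(K) = 5 + K (M(K) = K + 5 = 5 + K)
g = 0
(111 + 89)*(g + M(y(-1, h(-1)))) = (111 + 89)*(0 + (5 + (2 - 1*(-1)))) = 200*(0 + (5 + (2 + 1))) = 200*(0 + (5 + 3)) = 200*(0 + 8) = 200*8 = 1600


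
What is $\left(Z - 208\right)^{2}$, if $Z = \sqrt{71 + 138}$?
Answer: $\left(208 - \sqrt{209}\right)^{2} \approx 37459.0$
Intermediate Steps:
$Z = \sqrt{209} \approx 14.457$
$\left(Z - 208\right)^{2} = \left(\sqrt{209} - 208\right)^{2} = \left(-208 + \sqrt{209}\right)^{2}$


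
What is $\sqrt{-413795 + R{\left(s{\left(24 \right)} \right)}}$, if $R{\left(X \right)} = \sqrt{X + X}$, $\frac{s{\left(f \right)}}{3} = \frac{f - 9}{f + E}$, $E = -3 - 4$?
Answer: $\frac{\sqrt{-119586755 + 51 \sqrt{170}}}{17} \approx 643.27 i$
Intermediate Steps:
$E = -7$
$s{\left(f \right)} = \frac{3 \left(-9 + f\right)}{-7 + f}$ ($s{\left(f \right)} = 3 \frac{f - 9}{f - 7} = 3 \frac{f - 9}{-7 + f} = 3 \frac{-9 + f}{-7 + f} = \frac{3 \left(-9 + f\right)}{-7 + f}$)
$R{\left(X \right)} = \sqrt{2} \sqrt{X}$ ($R{\left(X \right)} = \sqrt{2 X} = \sqrt{2} \sqrt{X}$)
$\sqrt{-413795 + R{\left(s{\left(24 \right)} \right)}} = \sqrt{-413795 + \sqrt{2} \sqrt{\frac{3 \left(-9 + 24\right)}{-7 + 24}}} = \sqrt{-413795 + \sqrt{2} \sqrt{3 \cdot \frac{1}{17} \cdot 15}} = \sqrt{-413795 + \sqrt{2} \sqrt{\frac{45}{17}}} = \sqrt{-413795 + \sqrt{2} \frac{3 \sqrt{85}}{17}} = \sqrt{-413795 + \frac{3 \sqrt{170}}{17}}$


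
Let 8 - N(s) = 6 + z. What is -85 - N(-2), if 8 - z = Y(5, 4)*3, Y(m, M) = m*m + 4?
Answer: -166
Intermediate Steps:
Y(m, M) = 4 + m² (Y(m, M) = m² + 4 = 4 + m²)
z = -79 (z = 8 - (4 + 5²)*3 = 8 - (4 + 25)*3 = 8 - 29*3 = 8 - 1*87 = 8 - 87 = -79)
N(s) = 81 (N(s) = 8 - (6 - 79) = 8 - 1*(-73) = 8 + 73 = 81)
-85 - N(-2) = -85 - 1*81 = -85 - 81 = -166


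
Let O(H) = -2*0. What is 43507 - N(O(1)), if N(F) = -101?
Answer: 43608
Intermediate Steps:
O(H) = 0
43507 - N(O(1)) = 43507 - 1*(-101) = 43507 + 101 = 43608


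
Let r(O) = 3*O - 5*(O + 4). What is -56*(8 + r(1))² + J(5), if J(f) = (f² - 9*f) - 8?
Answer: -11004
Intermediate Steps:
J(f) = -8 + f² - 9*f
r(O) = -20 - 2*O (r(O) = 3*O - 5*(4 + O) = 3*O + (-20 - 5*O) = -20 - 2*O)
-56*(8 + r(1))² + J(5) = -56*(8 + (-20 - 2*1))² + (-8 + 5² - 9*5) = -56*(8 + (-20 - 2))² + (-8 + 25 - 45) = -56*(8 - 22)² - 28 = -56*(-14)² - 28 = -56*196 - 28 = -10976 - 28 = -11004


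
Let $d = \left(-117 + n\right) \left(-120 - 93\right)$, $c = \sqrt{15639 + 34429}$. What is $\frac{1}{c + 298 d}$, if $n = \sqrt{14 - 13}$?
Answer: $\frac{1840746}{13553383333547} - \frac{\sqrt{12517}}{27106766667094} \approx 1.3581 \cdot 10^{-7}$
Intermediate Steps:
$n = 1$ ($n = \sqrt{1} = 1$)
$c = 2 \sqrt{12517}$ ($c = \sqrt{50068} = 2 \sqrt{12517} \approx 223.76$)
$d = 24708$ ($d = \left(-117 + 1\right) \left(-120 - 93\right) = \left(-116\right) \left(-213\right) = 24708$)
$\frac{1}{c + 298 d} = \frac{1}{2 \sqrt{12517} + 298 \cdot 24708} = \frac{1}{2 \sqrt{12517} + 7362984} = \frac{1}{7362984 + 2 \sqrt{12517}}$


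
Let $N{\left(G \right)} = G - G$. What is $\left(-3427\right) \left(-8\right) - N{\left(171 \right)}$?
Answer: $27416$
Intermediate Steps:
$N{\left(G \right)} = 0$
$\left(-3427\right) \left(-8\right) - N{\left(171 \right)} = \left(-3427\right) \left(-8\right) - 0 = 27416 + 0 = 27416$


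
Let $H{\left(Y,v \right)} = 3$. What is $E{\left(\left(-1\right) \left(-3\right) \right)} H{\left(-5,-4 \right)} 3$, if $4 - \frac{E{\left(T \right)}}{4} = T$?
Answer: $36$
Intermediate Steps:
$E{\left(T \right)} = 16 - 4 T$
$E{\left(\left(-1\right) \left(-3\right) \right)} H{\left(-5,-4 \right)} 3 = \left(16 - 4 \left(\left(-1\right) \left(-3\right)\right)\right) 3 \cdot 3 = \left(16 - 12\right) 3 \cdot 3 = 4 \cdot 3 \cdot 3 = 12 \cdot 3 = 36$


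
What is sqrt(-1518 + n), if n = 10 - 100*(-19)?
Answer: 14*sqrt(2) ≈ 19.799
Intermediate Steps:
n = 1910 (n = 10 + 1900 = 1910)
sqrt(-1518 + n) = sqrt(-1518 + 1910) = sqrt(392) = 14*sqrt(2)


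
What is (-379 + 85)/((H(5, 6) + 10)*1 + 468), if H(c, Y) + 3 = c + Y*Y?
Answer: -49/86 ≈ -0.56977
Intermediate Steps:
H(c, Y) = -3 + c + Y² (H(c, Y) = -3 + (c + Y*Y) = -3 + (c + Y²) = -3 + c + Y²)
(-379 + 85)/((H(5, 6) + 10)*1 + 468) = (-379 + 85)/(((-3 + 5 + 6²) + 10)*1 + 468) = -294/(((-3 + 5 + 36) + 10)*1 + 468) = -294/((38 + 10)*1 + 468) = -294/(48*1 + 468) = -294/(48 + 468) = -294/516 = -294*1/516 = -49/86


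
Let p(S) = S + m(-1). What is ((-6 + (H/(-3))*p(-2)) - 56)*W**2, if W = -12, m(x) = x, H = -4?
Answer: -9504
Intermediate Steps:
p(S) = -1 + S (p(S) = S - 1 = -1 + S)
((-6 + (H/(-3))*p(-2)) - 56)*W**2 = ((-6 + (-4/(-3))*(-1 - 2)) - 56)*(-12)**2 = ((-6 - 4*(-1/3)*(-3)) - 56)*144 = ((-6 + (4/3)*(-3)) - 56)*144 = ((-6 - 4) - 56)*144 = (-10 - 56)*144 = -66*144 = -9504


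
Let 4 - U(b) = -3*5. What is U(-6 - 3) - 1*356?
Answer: -337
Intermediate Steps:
U(b) = 19 (U(b) = 4 - (-3)*5 = 4 - 1*(-15) = 4 + 15 = 19)
U(-6 - 3) - 1*356 = 19 - 1*356 = 19 - 356 = -337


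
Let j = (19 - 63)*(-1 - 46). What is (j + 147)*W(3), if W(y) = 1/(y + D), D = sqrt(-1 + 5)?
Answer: 443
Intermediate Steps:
j = 2068 (j = -44*(-47) = 2068)
D = 2 (D = sqrt(4) = 2)
W(y) = 1/(2 + y) (W(y) = 1/(y + 2) = 1/(2 + y))
(j + 147)*W(3) = (2068 + 147)/(2 + 3) = 2215/5 = 2215*(1/5) = 443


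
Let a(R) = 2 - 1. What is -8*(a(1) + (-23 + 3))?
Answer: 152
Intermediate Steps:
a(R) = 1
-8*(a(1) + (-23 + 3)) = -8*(1 + (-23 + 3)) = -8*(1 - 20) = -8*(-19) = 152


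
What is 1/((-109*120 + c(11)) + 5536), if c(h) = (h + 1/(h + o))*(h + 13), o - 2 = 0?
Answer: -13/94616 ≈ -0.00013740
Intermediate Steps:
o = 2 (o = 2 + 0 = 2)
c(h) = (13 + h)*(h + 1/(2 + h)) (c(h) = (h + 1/(h + 2))*(h + 13) = (h + 1/(2 + h))*(13 + h) = (13 + h)*(h + 1/(2 + h)))
1/((-109*120 + c(11)) + 5536) = 1/((-109*120 + (13 + 11**3 + 15*11**2 + 27*11)/(2 + 11)) + 5536) = 1/((-13080 + (13 + 1331 + 15*121 + 297)/13) + 5536) = 1/((-13080 + (13 + 1331 + 1815 + 297)/13) + 5536) = 1/((-13080 + (1/13)*3456) + 5536) = 1/((-13080 + 3456/13) + 5536) = 1/(-166584/13 + 5536) = 1/(-94616/13) = -13/94616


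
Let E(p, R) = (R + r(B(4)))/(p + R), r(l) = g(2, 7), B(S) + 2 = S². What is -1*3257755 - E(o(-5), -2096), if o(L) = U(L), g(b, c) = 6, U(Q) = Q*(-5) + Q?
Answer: -3381550735/1038 ≈ -3.2578e+6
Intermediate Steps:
B(S) = -2 + S²
U(Q) = -4*Q (U(Q) = -5*Q + Q = -4*Q)
o(L) = -4*L
r(l) = 6
E(p, R) = (6 + R)/(R + p) (E(p, R) = (R + 6)/(p + R) = (6 + R)/(R + p))
-1*3257755 - E(o(-5), -2096) = -1*3257755 - (6 - 2096)/(-2096 - 4*(-5)) = -3257755 - (-2090)/(-2096 + 20) = -3257755 - (-2090)/(-2076) = -3257755 - (-1)*(-2090)/2076 = -3257755 - 1*1045/1038 = -3257755 - 1045/1038 = -3381550735/1038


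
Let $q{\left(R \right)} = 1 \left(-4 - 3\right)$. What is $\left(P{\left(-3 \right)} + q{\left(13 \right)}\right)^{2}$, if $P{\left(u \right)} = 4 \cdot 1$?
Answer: $9$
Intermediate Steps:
$P{\left(u \right)} = 4$
$q{\left(R \right)} = -7$ ($q{\left(R \right)} = 1 \left(-7\right) = -7$)
$\left(P{\left(-3 \right)} + q{\left(13 \right)}\right)^{2} = \left(4 - 7\right)^{2} = \left(-3\right)^{2} = 9$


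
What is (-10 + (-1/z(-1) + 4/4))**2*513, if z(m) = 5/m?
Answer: 993168/25 ≈ 39727.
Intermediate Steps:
(-10 + (-1/z(-1) + 4/4))**2*513 = (-10 + (-1/(5/(-1)) + 4/4))**2*513 = (-10 + (-1/(5*(-1)) + 4*(1/4)))**2*513 = (-10 + (-1/(-5) + 1))**2*513 = (-10 + (-1*(-1/5) + 1))**2*513 = (-10 + (1/5 + 1))**2*513 = (-10 + 6/5)**2*513 = (-44/5)**2*513 = (1936/25)*513 = 993168/25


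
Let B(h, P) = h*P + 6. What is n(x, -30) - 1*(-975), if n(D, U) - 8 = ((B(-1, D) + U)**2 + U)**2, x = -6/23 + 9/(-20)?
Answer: 11798989806576161/44774560000 ≈ 2.6352e+5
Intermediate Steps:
x = -327/460 (x = -6*1/23 + 9*(-1/20) = -6/23 - 9/20 = -327/460 ≈ -0.71087)
B(h, P) = 6 + P*h (B(h, P) = P*h + 6 = 6 + P*h)
n(D, U) = 8 + (U + (6 + U - D)**2)**2 (n(D, U) = 8 + (((6 + D*(-1)) + U)**2 + U)**2 = 8 + (((6 - D) + U)**2 + U)**2 = 8 + ((6 + U - D)**2 + U)**2 = 8 + (U + (6 + U - D)**2)**2)
n(x, -30) - 1*(-975) = (8 + (-30 + (6 - 30 - 1*(-327/460))**2)**2) - 1*(-975) = (8 + (-30 + (6 - 30 + 327/460)**2)**2) + 975 = (8 + (-30 + (-10713/460)**2)**2) + 975 = (8 + (-30 + 114768369/211600)**2) + 975 = (8 + (108420369/211600)**2) + 975 = (8 + 11754976414096161/44774560000) + 975 = 11755334610576161/44774560000 + 975 = 11798989806576161/44774560000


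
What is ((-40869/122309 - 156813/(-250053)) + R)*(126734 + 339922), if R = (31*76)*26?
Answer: 291418283191186450944/10194577459 ≈ 2.8586e+10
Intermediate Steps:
R = 61256 (R = 2356*26 = 61256)
((-40869/122309 - 156813/(-250053)) + R)*(126734 + 339922) = ((-40869/122309 - 156813/(-250053)) + 61256)*(126734 + 339922) = ((-40869*1/122309 - 156813*(-1/250053)) + 61256)*466656 = ((-40869/122309 + 52271/83351) + 61256)*466656 = (2986741720/10194577459 + 61256)*466656 = (624482023570224/10194577459)*466656 = 291418283191186450944/10194577459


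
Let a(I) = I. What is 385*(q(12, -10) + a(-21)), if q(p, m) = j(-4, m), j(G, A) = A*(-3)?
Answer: 3465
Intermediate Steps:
j(G, A) = -3*A
q(p, m) = -3*m
385*(q(12, -10) + a(-21)) = 385*(-3*(-10) - 21) = 385*(30 - 21) = 385*9 = 3465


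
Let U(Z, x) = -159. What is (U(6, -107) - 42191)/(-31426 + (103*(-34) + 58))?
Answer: 385/317 ≈ 1.2145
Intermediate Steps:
(U(6, -107) - 42191)/(-31426 + (103*(-34) + 58)) = (-159 - 42191)/(-31426 + (103*(-34) + 58)) = -42350/(-31426 + (-3502 + 58)) = -42350/(-31426 - 3444) = -42350/(-34870) = -42350*(-1/34870) = 385/317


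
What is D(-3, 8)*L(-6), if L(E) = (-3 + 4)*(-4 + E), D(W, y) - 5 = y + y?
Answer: -210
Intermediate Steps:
D(W, y) = 5 + 2*y (D(W, y) = 5 + (y + y) = 5 + 2*y)
L(E) = -4 + E (L(E) = 1*(-4 + E) = -4 + E)
D(-3, 8)*L(-6) = (5 + 2*8)*(-4 - 6) = (5 + 16)*(-10) = 21*(-10) = -210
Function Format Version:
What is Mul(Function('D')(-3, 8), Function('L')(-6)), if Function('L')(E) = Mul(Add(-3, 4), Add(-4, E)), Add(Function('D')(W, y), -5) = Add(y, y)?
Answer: -210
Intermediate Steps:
Function('D')(W, y) = Add(5, Mul(2, y)) (Function('D')(W, y) = Add(5, Add(y, y)) = Add(5, Mul(2, y)))
Function('L')(E) = Add(-4, E) (Function('L')(E) = Mul(1, Add(-4, E)) = Add(-4, E))
Mul(Function('D')(-3, 8), Function('L')(-6)) = Mul(Add(5, Mul(2, 8)), Add(-4, -6)) = Mul(Add(5, 16), -10) = Mul(21, -10) = -210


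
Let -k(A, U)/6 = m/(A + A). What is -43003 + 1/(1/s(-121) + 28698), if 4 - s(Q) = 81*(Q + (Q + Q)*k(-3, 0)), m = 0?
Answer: -12100351454868/281383891 ≈ -43003.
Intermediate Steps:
k(A, U) = 0 (k(A, U) = -0/(A + A) = -0/(2*A) = -0*1/(2*A) = -6*0 = 0)
s(Q) = 4 - 81*Q (s(Q) = 4 - 81*(Q + (Q + Q)*0) = 4 - 81*(Q + (2*Q)*0) = 4 - 81*(Q + 0) = 4 - 81*Q)
-43003 + 1/(1/s(-121) + 28698) = -43003 + 1/(1/(4 - 81*(-121)) + 28698) = -43003 + 1/(1/(4 + 9801) + 28698) = -43003 + 1/(1/9805 + 28698) = -43003 + 1/(281383891/9805) = -43003 + 9805/281383891 = -12100351454868/281383891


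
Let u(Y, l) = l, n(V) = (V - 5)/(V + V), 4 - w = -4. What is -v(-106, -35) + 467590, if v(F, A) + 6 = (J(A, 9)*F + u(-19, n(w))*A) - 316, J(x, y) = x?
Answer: 7427337/16 ≈ 4.6421e+5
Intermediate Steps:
w = 8 (w = 4 - 1*(-4) = 4 + 4 = 8)
n(V) = (-5 + V)/(2*V) (n(V) = (-5 + V)/((2*V)) = (-5 + V)*(1/(2*V)) = (-5 + V)/(2*V))
v(F, A) = -322 + 3*A/16 + A*F (v(F, A) = -6 + ((A*F + ((½)*(-5 + 8)/8)*A) - 316) = -6 + ((A*F + ((½)*(⅛)*3)*A) - 316) = -6 + ((A*F + 3*A/16) - 316) = -6 + ((3*A/16 + A*F) - 316) = -6 + (-316 + 3*A/16 + A*F) = -322 + 3*A/16 + A*F)
-v(-106, -35) + 467590 = -(-322 + (3/16)*(-35) - 35*(-106)) + 467590 = -(-322 - 105/16 + 3710) + 467590 = -1*54103/16 + 467590 = -54103/16 + 467590 = 7427337/16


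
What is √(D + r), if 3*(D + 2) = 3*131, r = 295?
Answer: 2*√106 ≈ 20.591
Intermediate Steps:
D = 129 (D = -2 + (3*131)/3 = -2 + (⅓)*393 = -2 + 131 = 129)
√(D + r) = √(129 + 295) = √424 = 2*√106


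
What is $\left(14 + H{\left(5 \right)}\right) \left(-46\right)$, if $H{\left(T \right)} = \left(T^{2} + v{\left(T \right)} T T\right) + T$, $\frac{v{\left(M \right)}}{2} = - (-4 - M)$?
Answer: $-22724$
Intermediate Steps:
$v{\left(M \right)} = 8 + 2 M$ ($v{\left(M \right)} = 2 \left(- (-4 - M)\right) = 2 \left(4 + M\right) = 8 + 2 M$)
$H{\left(T \right)} = T + T^{2} + T^{2} \left(8 + 2 T\right)$ ($H{\left(T \right)} = \left(T^{2} + \left(8 + 2 T\right) T T\right) + T = \left(T^{2} + T \left(8 + 2 T\right) T\right) + T = \left(T^{2} + T^{2} \left(8 + 2 T\right)\right) + T = T + T^{2} + T^{2} \left(8 + 2 T\right)$)
$\left(14 + H{\left(5 \right)}\right) \left(-46\right) = \left(14 + 5 \left(1 + 5 + 2 \cdot 5 \left(4 + 5\right)\right)\right) \left(-46\right) = \left(14 + 5 \left(1 + 5 + 2 \cdot 5 \cdot 9\right)\right) \left(-46\right) = \left(14 + 5 \left(1 + 5 + 90\right)\right) \left(-46\right) = \left(14 + 5 \cdot 96\right) \left(-46\right) = \left(14 + 480\right) \left(-46\right) = 494 \left(-46\right) = -22724$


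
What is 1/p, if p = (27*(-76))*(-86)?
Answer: 1/176472 ≈ 5.6666e-6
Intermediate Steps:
p = 176472 (p = -2052*(-86) = 176472)
1/p = 1/176472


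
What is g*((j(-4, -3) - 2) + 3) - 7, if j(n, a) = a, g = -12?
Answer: 17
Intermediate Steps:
g*((j(-4, -3) - 2) + 3) - 7 = -12*((-3 - 2) + 3) - 7 = -12*(-5 + 3) - 7 = -12*(-2) - 7 = 24 - 7 = 17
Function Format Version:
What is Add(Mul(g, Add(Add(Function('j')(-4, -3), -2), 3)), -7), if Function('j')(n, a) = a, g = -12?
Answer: 17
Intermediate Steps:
Add(Mul(g, Add(Add(Function('j')(-4, -3), -2), 3)), -7) = Add(Mul(-12, Add(Add(-3, -2), 3)), -7) = Add(Mul(-12, Add(-5, 3)), -7) = Add(Mul(-12, -2), -7) = Add(24, -7) = 17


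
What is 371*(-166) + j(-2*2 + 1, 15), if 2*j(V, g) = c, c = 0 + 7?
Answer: -123165/2 ≈ -61583.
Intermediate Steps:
c = 7
j(V, g) = 7/2 (j(V, g) = (1/2)*7 = 7/2)
371*(-166) + j(-2*2 + 1, 15) = 371*(-166) + 7/2 = -61586 + 7/2 = -123165/2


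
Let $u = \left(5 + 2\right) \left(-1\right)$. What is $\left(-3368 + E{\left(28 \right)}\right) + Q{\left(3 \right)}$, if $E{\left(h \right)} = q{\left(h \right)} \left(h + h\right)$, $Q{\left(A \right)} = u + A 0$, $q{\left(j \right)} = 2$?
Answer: $-3263$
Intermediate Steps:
$u = -7$ ($u = 7 \left(-1\right) = -7$)
$Q{\left(A \right)} = -7$ ($Q{\left(A \right)} = -7 + A 0 = -7 + 0 = -7$)
$E{\left(h \right)} = 4 h$ ($E{\left(h \right)} = 2 \left(h + h\right) = 2 \cdot 2 h = 4 h$)
$\left(-3368 + E{\left(28 \right)}\right) + Q{\left(3 \right)} = \left(-3368 + 4 \cdot 28\right) - 7 = \left(-3368 + 112\right) - 7 = -3256 - 7 = -3263$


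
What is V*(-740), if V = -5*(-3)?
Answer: -11100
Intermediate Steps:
V = 15
V*(-740) = 15*(-740) = -11100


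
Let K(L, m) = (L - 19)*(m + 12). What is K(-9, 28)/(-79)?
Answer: 1120/79 ≈ 14.177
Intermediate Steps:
K(L, m) = (-19 + L)*(12 + m)
K(-9, 28)/(-79) = (-228 - 19*28 + 12*(-9) - 9*28)/(-79) = (-228 - 532 - 108 - 252)*(-1/79) = -1120*(-1/79) = 1120/79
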